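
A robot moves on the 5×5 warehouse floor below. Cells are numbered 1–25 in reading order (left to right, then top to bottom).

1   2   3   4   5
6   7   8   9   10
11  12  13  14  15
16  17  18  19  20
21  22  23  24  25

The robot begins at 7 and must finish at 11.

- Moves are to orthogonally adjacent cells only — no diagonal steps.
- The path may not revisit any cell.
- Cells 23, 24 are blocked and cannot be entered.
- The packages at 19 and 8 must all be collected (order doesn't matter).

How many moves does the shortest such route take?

8

Any route passes through 19 and 8 in some order between 7 and 11. Summing Manhattan distances along each leg and taking the cheapest ordering (7 → 8 → 19 → 11) gives a lower bound of 1 + 3 + 4 = 8 moves.
A route of 8 moves achieves this: 7 → 8 → 13 → 14 → 19 → 18 → 17 → 12 → 11.
Since 8 matches the lower bound, it is optimal.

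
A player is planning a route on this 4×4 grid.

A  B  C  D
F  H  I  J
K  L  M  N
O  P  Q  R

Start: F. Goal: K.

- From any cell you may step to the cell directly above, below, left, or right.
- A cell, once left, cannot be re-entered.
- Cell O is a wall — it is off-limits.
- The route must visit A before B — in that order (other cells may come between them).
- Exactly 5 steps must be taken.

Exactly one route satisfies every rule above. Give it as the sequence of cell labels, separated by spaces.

The waypoints must appear in the order A, B, with no cell reused.
Route from F: up to A, right to B, 2× down (reaching L), left to K — 5 moves in all.
Check: order respected (A at step 1, B at step 2); 5 moves as required.

F A B H L K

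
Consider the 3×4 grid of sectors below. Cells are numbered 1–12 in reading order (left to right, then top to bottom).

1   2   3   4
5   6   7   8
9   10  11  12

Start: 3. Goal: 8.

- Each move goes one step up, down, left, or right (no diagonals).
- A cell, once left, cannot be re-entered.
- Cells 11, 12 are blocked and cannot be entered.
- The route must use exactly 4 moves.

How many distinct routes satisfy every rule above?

Need simple routes of exactly 4 moves from 3 to 8 (Manhattan distance 2, so 1 moves are spent on a detour and 1 undoing it).
Enumerating: 3 2 6 7 8.
That gives 1 route.

1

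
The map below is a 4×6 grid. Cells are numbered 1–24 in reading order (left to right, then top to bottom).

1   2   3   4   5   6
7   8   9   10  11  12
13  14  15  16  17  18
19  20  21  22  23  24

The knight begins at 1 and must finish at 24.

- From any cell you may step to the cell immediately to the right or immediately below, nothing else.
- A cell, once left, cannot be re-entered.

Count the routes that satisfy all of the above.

A right/down-only route from 1 to 24 makes exactly 3 down-moves and 5 right-moves in some order.
With no other constraints that would be C(8,3) = 56 routes.
That gives 56 routes.

56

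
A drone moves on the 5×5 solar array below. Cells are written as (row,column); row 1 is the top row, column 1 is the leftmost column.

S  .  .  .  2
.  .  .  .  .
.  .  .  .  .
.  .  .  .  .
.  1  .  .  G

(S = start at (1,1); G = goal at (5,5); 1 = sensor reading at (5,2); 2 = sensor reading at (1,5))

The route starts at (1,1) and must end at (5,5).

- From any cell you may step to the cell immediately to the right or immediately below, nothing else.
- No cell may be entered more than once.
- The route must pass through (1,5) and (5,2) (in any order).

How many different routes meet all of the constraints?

0

A right/down-only route from (1,1) to (5,5) makes exactly 4 down-moves and 4 right-moves in some order.
With no other constraints that would be C(8,4) = 70 routes.
(5,2) is below but to the left of (1,5): going (1,5) → (5,2) would need a leftward move and (5,2) → (1,5) an upward move, so no right/down-only route can visit both required cells.
No route satisfies every constraint, so the count is 0.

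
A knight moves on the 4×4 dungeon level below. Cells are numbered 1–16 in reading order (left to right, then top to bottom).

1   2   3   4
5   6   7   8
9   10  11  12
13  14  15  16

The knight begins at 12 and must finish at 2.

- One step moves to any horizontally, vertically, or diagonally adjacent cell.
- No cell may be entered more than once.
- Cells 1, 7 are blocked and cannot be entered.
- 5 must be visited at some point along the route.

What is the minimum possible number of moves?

4

Any route passes through 5 somewhere between 12 and 2. Summing Chebyshev distances along the two legs (12 → 5 → 2) gives a lower bound of 3 + 1 = 4 moves.
A route of 4 moves achieves this: 12 → 11 → 6 → 5 → 2.
Since 4 matches the lower bound, it is optimal.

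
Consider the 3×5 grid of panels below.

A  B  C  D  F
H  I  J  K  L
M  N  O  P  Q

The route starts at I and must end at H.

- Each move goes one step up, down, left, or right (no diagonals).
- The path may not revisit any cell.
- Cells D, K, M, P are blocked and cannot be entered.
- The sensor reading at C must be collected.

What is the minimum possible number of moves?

Any route passes through C somewhere between I and H. Summing Manhattan distances along the two legs (I → C → H) gives a lower bound of 2 + 3 = 5 moves.
A route of 5 moves achieves this: I → J → C → B → A → H.
Since 5 matches the lower bound, it is optimal.

5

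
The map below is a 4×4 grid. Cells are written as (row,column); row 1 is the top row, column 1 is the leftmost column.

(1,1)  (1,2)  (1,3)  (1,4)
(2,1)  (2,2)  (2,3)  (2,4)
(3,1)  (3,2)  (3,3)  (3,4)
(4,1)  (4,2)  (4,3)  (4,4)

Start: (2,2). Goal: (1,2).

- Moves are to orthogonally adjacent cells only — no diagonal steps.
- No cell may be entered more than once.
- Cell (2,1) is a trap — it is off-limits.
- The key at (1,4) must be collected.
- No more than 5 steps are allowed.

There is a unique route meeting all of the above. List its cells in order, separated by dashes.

The budget equals the shortest possible length, so every move has to be on a shortest route through the required cells.
Route from (2,2): right 2 to (2,4), up 1 to (1,4), left 2 to (1,2) — 5 moves in all.
Check: all required cells visited; 5 ≤ 5 moves.

(2,2) - (2,3) - (2,4) - (1,4) - (1,3) - (1,2)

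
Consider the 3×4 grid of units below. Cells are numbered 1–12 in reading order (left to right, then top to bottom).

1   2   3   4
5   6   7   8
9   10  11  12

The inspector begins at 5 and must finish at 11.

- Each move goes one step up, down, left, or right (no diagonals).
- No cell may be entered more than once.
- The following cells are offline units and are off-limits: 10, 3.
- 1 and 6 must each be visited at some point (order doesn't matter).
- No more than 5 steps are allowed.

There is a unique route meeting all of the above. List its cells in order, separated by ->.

5 -> 1 -> 2 -> 6 -> 7 -> 11

The budget equals the shortest possible length, so every move has to be on a shortest route through the required cells.
Route from 5: up 1 to 1, right 1 to 2, down 1 to 6, right 1 to 7, down 1 to 11 — 5 moves in all.
Check: all required cells visited; 5 ≤ 5 moves.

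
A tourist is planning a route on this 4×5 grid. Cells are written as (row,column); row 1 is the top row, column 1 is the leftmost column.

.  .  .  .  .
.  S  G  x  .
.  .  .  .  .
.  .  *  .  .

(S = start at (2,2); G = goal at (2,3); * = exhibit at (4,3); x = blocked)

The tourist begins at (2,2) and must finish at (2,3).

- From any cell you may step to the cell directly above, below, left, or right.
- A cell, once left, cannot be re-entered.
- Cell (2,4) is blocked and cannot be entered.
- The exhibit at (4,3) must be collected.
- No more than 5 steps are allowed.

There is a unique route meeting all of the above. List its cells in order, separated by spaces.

The budget equals the shortest possible length, so every move has to be on a shortest route through the required cells.
Route from (2,2): down 2 to (4,2), right 1 to (4,3), up 2 to (2,3) — 5 moves in all.
Check: all required cells visited; 5 ≤ 5 moves.

(2,2) (3,2) (4,2) (4,3) (3,3) (2,3)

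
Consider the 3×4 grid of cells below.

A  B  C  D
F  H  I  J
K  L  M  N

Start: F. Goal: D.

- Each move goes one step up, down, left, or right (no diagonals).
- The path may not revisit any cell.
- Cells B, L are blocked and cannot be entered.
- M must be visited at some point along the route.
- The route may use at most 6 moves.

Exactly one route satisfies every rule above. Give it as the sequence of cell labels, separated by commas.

The budget equals the shortest possible length, so every move has to be on a shortest route through the required cells.
Route from F: 2× right (reaching I), down to M, right to N, 2× up (reaching D) — 6 moves in all.
Check: all required cells visited; 6 ≤ 6 moves.

F, H, I, M, N, J, D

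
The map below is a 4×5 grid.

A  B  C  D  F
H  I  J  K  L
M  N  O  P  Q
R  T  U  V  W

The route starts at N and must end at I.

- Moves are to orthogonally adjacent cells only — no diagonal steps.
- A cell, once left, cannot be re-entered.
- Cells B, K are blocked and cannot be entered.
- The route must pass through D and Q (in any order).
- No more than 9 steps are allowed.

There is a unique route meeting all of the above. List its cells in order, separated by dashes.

N - O - P - Q - L - F - D - C - J - I

Any route must reach D and Q and still end at I within 9 moves, so the order of the required stops is forced.
Route from N: right 3 to Q, up 2 to F, left 2 to C, down 1 to J, left 1 to I — 9 moves in all.
Check: all required cells visited; 9 ≤ 9 moves.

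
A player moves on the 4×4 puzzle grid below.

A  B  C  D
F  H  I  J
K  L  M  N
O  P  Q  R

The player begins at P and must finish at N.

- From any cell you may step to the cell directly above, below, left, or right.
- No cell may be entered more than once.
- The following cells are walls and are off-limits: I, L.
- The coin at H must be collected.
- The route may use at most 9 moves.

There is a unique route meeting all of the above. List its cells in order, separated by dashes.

Any route must reach H and still end at N within 9 moves, so the order of the required stops is forced.
Route from P: left 1 to O, up 2 to F, right 1 to H, up 1 to B, right 2 to D, down 2 to N — 9 moves in all.
Check: all required cells visited; 9 ≤ 9 moves.

P - O - K - F - H - B - C - D - J - N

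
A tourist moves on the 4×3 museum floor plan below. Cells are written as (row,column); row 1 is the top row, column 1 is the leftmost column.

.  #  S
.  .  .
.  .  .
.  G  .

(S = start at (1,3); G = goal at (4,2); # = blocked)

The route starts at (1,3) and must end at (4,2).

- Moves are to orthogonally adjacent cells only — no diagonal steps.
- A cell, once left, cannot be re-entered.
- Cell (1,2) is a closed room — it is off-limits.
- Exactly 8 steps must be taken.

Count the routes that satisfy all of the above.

2

Need simple routes of exactly 8 moves from (1,3) to (4,2) (Manhattan distance 4, so 2 moves are spent on a detour and 2 undoing it).
Enumerating: (1,3) (2,3) (3,3) (3,2) (2,2) (2,1) (3,1) (4,1) (4,2) | (1,3) (2,3) (2,2) (2,1) (3,1) (3,2) (3,3) (4,3) (4,2).
That gives 2 routes.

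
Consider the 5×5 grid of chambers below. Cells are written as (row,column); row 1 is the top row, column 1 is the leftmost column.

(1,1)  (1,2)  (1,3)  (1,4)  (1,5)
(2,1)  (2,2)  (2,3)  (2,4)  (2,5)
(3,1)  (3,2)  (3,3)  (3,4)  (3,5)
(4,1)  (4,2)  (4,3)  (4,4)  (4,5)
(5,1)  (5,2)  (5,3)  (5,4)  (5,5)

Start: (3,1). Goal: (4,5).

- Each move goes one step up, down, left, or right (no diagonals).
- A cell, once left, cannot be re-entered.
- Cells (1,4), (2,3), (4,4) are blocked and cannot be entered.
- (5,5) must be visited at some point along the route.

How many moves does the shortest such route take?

Any route passes through (5,5) somewhere between (3,1) and (4,5). Summing Manhattan distances along the two legs ((3,1) → (5,5) → (4,5)) gives a lower bound of 6 + 1 = 7 moves.
A route of 7 moves achieves this: (3,1) → (4,1) → (5,1) → (5,2) → (5,3) → (5,4) → (5,5) → (4,5).
Since 7 matches the lower bound, it is optimal.

7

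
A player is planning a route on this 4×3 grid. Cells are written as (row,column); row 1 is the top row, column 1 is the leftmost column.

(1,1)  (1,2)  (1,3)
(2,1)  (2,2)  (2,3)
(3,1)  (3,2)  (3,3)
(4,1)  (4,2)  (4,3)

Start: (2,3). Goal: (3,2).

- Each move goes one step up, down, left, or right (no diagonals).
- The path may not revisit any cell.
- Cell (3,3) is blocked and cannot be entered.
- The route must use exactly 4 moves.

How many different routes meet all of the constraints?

2

Need simple routes of exactly 4 moves from (2,3) to (3,2) (Manhattan distance 2, so 1 moves are spent on a detour and 1 undoing it).
Enumerating: (2,3) (1,3) (1,2) (2,2) (3,2) | (2,3) (2,2) (2,1) (3,1) (3,2).
That gives 2 routes.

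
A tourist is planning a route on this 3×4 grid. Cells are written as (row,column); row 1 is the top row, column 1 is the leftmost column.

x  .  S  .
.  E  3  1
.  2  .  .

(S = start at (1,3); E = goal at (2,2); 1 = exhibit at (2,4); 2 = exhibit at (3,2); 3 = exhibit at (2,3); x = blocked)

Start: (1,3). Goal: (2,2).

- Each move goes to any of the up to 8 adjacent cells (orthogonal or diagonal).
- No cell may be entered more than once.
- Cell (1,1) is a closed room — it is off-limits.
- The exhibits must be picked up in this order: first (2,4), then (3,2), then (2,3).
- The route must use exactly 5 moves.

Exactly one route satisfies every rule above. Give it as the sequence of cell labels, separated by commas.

The waypoints must appear in the order (2,4), (3,2), (2,3), with no cell reused.
Route from (1,3): down-right 1 to (2,4), down-left 1 to (3,3), left 1 to (3,2), up-right 1 to (2,3), left 1 to (2,2) — 5 moves in all.
Check: order respected (1 at step 1, 2 at step 3, 3 at step 4); 5 moves as required.

(1,3), (2,4), (3,3), (3,2), (2,3), (2,2)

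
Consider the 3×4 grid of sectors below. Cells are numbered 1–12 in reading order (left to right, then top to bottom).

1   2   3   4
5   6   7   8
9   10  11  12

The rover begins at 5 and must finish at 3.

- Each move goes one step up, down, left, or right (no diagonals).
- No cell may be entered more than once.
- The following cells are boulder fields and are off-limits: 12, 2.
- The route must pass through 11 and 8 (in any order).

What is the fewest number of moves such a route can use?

Any route passes through 11 and 8 in some order between 5 and 3. Summing Manhattan distances along each leg and taking the cheapest ordering (5 → 11 → 8 → 3) gives a lower bound of 3 + 2 + 2 = 7 moves.
A route of 7 moves achieves this: 5 → 9 → 10 → 11 → 7 → 8 → 4 → 3.
Since 7 matches the lower bound, it is optimal.

7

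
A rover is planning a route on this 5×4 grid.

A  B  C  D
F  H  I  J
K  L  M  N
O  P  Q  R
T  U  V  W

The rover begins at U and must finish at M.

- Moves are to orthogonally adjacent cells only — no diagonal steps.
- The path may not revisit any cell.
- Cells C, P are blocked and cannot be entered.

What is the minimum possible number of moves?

3

The Manhattan distance from U to M is |5−3| + |2−3| = 3, so at least 3 moves are needed.
A route of 3 moves achieves this: U → V → Q → M.
Since 3 matches the lower bound, it is optimal.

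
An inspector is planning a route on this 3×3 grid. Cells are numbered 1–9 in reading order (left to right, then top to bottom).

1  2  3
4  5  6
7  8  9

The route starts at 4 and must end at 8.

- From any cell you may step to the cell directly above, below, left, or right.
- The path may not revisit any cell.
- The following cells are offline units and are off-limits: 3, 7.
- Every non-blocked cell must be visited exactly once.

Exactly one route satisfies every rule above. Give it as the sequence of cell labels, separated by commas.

4, 1, 2, 5, 6, 9, 8

Need to visit all 7 open cells exactly once, starting at 4 and ending at 8.
Route from 4: up to 1, right to 2, down to 5, right to 6, down to 9, left to 8 — 6 moves in all.
Check: all 7 open cells covered.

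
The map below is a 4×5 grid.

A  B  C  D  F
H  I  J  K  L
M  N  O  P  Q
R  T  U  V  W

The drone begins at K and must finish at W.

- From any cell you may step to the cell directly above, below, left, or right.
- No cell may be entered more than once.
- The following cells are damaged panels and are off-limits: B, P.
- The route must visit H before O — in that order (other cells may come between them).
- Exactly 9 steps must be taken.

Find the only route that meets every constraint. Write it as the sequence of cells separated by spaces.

The waypoints must appear in the order H, O, with no cell reused.
Route from K: left 3 to H, down 1 to M, right 2 to O, down 1 to U, right 2 to W — 9 moves in all.
Check: order respected (H at step 3, O at step 6); 9 moves as required.

K J I H M N O U V W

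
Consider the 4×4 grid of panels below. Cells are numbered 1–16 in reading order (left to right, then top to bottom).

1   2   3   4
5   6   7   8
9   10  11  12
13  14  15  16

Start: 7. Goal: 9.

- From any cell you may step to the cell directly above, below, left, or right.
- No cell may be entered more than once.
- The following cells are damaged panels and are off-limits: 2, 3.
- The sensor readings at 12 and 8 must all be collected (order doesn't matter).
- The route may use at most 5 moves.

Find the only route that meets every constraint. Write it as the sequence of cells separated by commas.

7, 8, 12, 11, 10, 9

The 5-move cap with required stops at 12, 8 leaves no slack for detours.
Route from 7: right to 8, down to 12, 3× left (reaching 9) — 5 moves in all.
Check: all required cells visited; 5 ≤ 5 moves.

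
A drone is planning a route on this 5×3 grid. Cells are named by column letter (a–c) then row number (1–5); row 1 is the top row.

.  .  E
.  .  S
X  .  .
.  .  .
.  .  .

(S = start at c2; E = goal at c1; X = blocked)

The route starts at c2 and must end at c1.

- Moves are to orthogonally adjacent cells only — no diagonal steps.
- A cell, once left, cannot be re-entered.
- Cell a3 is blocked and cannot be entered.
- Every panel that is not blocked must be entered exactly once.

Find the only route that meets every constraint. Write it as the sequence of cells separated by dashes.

c2 - c3 - c4 - c5 - b5 - a5 - a4 - b4 - b3 - b2 - a2 - a1 - b1 - c1

Need to visit all 14 open cells exactly once, starting at c2 and ending at c1.
Cell a5 has only two open neighbours (a4 and b5), so the path must pass straight through it: one of those is the cell it's entered from and the other is where it exits.
Route from c2: 3× down (reaching c5), 2× left (reaching a5), up to a4, right to b4, 2× up (reaching b2), left to a2, up to a1, 2× right (reaching c1) — 13 moves in all.
Check: all 14 open cells covered.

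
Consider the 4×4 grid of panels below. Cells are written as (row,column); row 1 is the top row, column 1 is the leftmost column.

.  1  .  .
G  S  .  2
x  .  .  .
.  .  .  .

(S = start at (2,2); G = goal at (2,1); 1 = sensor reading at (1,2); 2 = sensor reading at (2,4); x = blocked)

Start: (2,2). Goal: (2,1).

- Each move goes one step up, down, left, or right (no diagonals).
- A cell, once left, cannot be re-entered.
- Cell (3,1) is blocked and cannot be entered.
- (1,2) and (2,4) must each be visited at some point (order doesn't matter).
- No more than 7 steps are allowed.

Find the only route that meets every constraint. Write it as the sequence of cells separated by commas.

Any route must reach (1,2) and (2,4) and still end at (2,1) within 7 moves, so the order of the required stops is forced.
Route from (2,2): 2× right (reaching (2,4)), up to (1,4), 3× left (reaching (1,1)), down to (2,1) — 7 moves in all.
Check: all required cells visited; 7 ≤ 7 moves.

(2,2), (2,3), (2,4), (1,4), (1,3), (1,2), (1,1), (2,1)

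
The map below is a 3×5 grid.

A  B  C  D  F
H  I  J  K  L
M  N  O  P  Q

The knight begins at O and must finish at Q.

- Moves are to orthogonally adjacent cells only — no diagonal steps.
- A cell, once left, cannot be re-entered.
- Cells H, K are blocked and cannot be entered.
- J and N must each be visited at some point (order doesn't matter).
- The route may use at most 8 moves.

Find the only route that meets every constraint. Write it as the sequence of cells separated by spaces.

O N I J C D F L Q

The 8-move cap with required stops at J, N leaves no slack for detours.
Route from O: left to N, up to I, right to J, up to C, 2× right (reaching F), 2× down (reaching Q) — 8 moves in all.
Check: all required cells visited; 8 ≤ 8 moves.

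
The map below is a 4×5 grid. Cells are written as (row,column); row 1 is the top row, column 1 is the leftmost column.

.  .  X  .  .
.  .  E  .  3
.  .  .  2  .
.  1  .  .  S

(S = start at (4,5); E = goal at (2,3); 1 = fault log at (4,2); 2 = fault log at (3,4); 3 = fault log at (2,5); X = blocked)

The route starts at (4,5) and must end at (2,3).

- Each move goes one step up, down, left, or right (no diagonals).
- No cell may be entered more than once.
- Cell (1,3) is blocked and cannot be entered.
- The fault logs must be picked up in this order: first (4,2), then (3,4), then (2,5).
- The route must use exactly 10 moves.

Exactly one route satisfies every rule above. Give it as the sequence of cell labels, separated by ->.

The waypoints must appear in the order (4,2), (3,4), (2,5), with no cell reused.
Route from (4,5): left 3 to (4,2), up 1 to (3,2), right 3 to (3,5), up 1 to (2,5), left 2 to (2,3) — 10 moves in all.
Check: order respected (1 at step 3, 2 at step 6, 3 at step 8); 10 moves as required.

(4,5) -> (4,4) -> (4,3) -> (4,2) -> (3,2) -> (3,3) -> (3,4) -> (3,5) -> (2,5) -> (2,4) -> (2,3)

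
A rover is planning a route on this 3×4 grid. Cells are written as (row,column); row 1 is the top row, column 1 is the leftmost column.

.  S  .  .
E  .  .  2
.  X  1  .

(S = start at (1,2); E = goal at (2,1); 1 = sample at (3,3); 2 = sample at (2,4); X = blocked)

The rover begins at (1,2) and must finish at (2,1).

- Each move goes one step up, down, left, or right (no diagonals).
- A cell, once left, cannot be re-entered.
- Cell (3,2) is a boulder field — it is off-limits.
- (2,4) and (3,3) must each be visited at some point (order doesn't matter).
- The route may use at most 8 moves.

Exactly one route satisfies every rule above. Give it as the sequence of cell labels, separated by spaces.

The 8-move cap with required stops at (2,4), (3,3) leaves no slack for detours.
Route from (1,2): 2× right (reaching (1,4)), 2× down (reaching (3,4)), left to (3,3), up to (2,3), 2× left (reaching (2,1)) — 8 moves in all.
Check: all required cells visited; 8 ≤ 8 moves.

(1,2) (1,3) (1,4) (2,4) (3,4) (3,3) (2,3) (2,2) (2,1)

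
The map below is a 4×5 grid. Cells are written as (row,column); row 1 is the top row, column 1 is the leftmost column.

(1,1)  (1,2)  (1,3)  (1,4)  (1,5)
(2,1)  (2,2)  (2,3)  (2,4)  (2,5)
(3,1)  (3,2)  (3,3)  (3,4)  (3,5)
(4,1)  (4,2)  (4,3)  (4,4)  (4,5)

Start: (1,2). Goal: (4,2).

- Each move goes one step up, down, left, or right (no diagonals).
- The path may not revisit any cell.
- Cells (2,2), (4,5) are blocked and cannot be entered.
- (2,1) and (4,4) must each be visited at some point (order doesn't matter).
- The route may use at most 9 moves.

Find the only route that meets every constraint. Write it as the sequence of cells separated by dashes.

The 9-move cap with required stops at (2,1), (4,4) leaves no slack for detours.
Route from (1,2): left to (1,1), 2× down (reaching (3,1)), 3× right (reaching (3,4)), down to (4,4), 2× left (reaching (4,2)) — 9 moves in all.
Check: all required cells visited; 9 ≤ 9 moves.

(1,2) - (1,1) - (2,1) - (3,1) - (3,2) - (3,3) - (3,4) - (4,4) - (4,3) - (4,2)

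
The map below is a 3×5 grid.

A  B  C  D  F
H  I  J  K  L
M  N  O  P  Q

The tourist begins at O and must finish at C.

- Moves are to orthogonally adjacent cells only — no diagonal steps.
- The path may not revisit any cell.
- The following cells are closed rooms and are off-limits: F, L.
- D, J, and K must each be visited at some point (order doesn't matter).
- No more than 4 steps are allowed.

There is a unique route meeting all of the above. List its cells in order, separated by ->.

O -> J -> K -> D -> C

Any route must reach D, J, and K and still end at C within 4 moves, so the order of the required stops is forced.
Route from O: up to J, right to K, up to D, left to C — 4 moves in all.
Check: all required cells visited; 4 ≤ 4 moves.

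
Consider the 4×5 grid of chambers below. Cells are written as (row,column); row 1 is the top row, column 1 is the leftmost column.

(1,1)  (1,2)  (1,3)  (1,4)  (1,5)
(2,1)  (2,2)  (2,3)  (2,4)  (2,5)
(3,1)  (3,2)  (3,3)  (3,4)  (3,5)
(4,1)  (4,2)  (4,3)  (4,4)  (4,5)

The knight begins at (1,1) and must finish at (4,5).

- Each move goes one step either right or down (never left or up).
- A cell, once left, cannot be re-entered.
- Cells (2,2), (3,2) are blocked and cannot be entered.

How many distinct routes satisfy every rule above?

11

A right/down-only route from (1,1) to (4,5) makes exactly 3 down-moves and 4 right-moves in some order.
With no other constraints that would be C(7,3) = 35 routes.
Subtract routes through each blocked cell (inclusion–exclusion for overlaps): − through (2,2): 20 − through (3,2): 12 + through (2,2)&(3,2): 8 → 11.
That gives 11 routes.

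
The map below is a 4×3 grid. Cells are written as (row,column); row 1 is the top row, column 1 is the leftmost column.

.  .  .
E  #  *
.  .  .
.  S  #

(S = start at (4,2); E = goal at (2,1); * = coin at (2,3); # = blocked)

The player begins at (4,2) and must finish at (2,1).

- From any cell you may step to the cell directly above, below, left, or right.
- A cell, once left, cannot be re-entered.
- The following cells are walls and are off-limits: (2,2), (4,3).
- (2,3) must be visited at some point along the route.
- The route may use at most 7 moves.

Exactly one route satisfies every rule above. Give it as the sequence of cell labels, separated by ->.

The budget equals the shortest possible length, so every move has to be on a shortest route through the required cells.
Route from (4,2): up to (3,2), right to (3,3), 2× up (reaching (1,3)), 2× left (reaching (1,1)), down to (2,1) — 7 moves in all.
Check: all required cells visited; 7 ≤ 7 moves.

(4,2) -> (3,2) -> (3,3) -> (2,3) -> (1,3) -> (1,2) -> (1,1) -> (2,1)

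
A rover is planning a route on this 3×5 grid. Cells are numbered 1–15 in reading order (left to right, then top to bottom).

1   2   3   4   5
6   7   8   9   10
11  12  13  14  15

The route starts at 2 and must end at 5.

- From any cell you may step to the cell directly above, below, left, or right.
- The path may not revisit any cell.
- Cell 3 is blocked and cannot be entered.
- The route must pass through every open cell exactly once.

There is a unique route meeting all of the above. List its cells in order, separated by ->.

2 -> 1 -> 6 -> 11 -> 12 -> 7 -> 8 -> 13 -> 14 -> 15 -> 10 -> 9 -> 4 -> 5

Need to visit all 14 open cells exactly once, starting at 2 and ending at 5.
Route from 2: left 1 to 1, down 2 to 11, right 1 to 12, up 1 to 7, right 1 to 8, down 1 to 13, right 2 to 15, up 1 to 10, left 1 to 9, up 1 to 4, right 1 to 5 — 13 moves in all.
Check: all 14 open cells covered.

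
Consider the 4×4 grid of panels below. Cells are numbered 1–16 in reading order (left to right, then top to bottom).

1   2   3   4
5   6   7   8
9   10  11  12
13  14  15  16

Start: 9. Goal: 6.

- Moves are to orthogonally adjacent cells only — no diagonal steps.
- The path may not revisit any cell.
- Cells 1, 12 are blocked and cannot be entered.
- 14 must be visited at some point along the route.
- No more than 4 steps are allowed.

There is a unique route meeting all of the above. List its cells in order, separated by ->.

9 -> 13 -> 14 -> 10 -> 6

The budget equals the shortest possible length, so every move has to be on a shortest route through the required cells.
Route from 9: down 1 to 13, right 1 to 14, up 2 to 6 — 4 moves in all.
Check: all required cells visited; 4 ≤ 4 moves.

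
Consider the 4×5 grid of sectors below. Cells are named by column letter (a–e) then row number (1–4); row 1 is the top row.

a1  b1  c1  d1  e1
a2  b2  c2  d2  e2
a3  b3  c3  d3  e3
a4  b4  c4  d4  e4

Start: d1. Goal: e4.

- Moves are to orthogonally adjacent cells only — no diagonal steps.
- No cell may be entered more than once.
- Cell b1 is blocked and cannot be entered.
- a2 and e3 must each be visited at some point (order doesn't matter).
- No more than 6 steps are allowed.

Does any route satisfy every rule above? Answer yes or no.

Even ignoring the no-revisit rule, getting from d1 to e4, taking the cheapest ordering d1 → a2 → e3 → e4 needs at least 4 + 5 + 1 = 10 moves (Manhattan distance per leg), which exceeds the 6-move limit.

no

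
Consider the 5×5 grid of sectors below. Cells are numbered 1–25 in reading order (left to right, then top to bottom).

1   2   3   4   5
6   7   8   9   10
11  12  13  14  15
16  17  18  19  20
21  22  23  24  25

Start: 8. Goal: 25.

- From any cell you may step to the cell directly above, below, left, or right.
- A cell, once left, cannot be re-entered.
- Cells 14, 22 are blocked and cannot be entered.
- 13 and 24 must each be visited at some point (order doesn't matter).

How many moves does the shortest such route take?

5

Any route passes through 13 and 24 in some order between 8 and 25. Summing Manhattan distances along each leg and taking the cheapest ordering (8 → 13 → 24 → 25) gives a lower bound of 1 + 3 + 1 = 5 moves.
A route of 5 moves achieves this: 8 → 13 → 18 → 23 → 24 → 25.
Since 5 matches the lower bound, it is optimal.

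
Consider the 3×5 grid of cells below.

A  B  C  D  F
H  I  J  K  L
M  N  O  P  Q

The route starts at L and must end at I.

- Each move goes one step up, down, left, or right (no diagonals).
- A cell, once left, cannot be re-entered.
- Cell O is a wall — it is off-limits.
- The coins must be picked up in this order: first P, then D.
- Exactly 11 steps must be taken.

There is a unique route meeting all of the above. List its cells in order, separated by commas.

The waypoints must appear in the order P, D, with no cell reused.
Route from L: down 1 to Q, left 1 to P, up 2 to D, left 3 to A, down 2 to M, right 1 to N, up 1 to I — 11 moves in all.
Check: order respected (P at step 2, D at step 4); 11 moves as required.

L, Q, P, K, D, C, B, A, H, M, N, I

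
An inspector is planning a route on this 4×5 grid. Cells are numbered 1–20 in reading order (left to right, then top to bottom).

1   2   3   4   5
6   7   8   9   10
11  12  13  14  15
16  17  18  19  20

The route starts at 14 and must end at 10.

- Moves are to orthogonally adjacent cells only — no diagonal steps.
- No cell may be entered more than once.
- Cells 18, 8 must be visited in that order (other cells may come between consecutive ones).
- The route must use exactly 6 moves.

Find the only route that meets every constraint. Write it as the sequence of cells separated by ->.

The waypoints must appear in the order 18, 8, with no cell reused.
Route from 14: down to 19, left to 18, 2× up (reaching 8), 2× right (reaching 10) — 6 moves in all.
Check: order respected (18 at step 2, 8 at step 4); 6 moves as required.

14 -> 19 -> 18 -> 13 -> 8 -> 9 -> 10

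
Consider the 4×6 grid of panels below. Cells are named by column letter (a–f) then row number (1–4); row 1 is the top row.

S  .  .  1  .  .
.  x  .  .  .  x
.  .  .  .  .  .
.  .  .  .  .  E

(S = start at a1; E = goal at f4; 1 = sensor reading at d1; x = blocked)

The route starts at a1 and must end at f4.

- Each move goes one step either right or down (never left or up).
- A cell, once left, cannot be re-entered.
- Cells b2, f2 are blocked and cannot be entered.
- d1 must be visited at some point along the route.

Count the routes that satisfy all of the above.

7

A right/down-only route from a1 to f4 makes exactly 3 down-moves and 5 right-moves in some order.
With no other constraints that would be C(8,3) = 56 routes.
Split at d1 and multiply the segment counts (each segment already excludes blocked cells): a1→d1: 1; d1→f4: 7; product = 7.
That gives 7 routes.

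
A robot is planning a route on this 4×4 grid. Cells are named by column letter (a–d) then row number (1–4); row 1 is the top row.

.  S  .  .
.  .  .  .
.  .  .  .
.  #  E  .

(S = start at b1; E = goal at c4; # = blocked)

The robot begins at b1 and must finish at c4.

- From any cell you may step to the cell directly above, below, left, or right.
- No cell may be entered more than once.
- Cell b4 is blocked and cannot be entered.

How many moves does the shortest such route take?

4

The Manhattan distance from b1 to c4 is |1−4| + |2−3| = 4, so at least 4 moves are needed.
A route of 4 moves achieves this: b1 → b2 → b3 → c3 → c4.
Since 4 matches the lower bound, it is optimal.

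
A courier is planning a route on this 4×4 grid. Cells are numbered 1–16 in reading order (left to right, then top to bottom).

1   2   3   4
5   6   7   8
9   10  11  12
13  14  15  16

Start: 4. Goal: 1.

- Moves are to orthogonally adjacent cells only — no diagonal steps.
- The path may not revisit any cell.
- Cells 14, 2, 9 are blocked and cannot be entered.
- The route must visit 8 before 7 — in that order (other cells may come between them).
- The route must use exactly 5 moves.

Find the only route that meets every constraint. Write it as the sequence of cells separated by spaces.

4 8 7 6 5 1

The waypoints must appear in the order 8, 7, with no cell reused.
Route from 4: down to 8, 3× left (reaching 5), up to 1 — 5 moves in all.
Check: order respected (8 at step 1, 7 at step 2); 5 moves as required.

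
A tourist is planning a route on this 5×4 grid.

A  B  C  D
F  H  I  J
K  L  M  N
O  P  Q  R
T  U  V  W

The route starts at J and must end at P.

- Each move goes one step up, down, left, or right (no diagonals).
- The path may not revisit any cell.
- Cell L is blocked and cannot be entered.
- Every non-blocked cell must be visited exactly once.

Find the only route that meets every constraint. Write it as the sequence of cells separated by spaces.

J D C I H B A F K O T U V W R N M Q P

Need to visit all 19 open cells exactly once, starting at J and ending at P.
Cell D has only two open neighbours (J and C), so the path must pass straight through it: one of those is the cell it's entered from and the other is where it exits.
Route from J: up 1 to D, left 1 to C, down 1 to I, left 1 to H, up 1 to B, left 1 to A, down 4 to T, right 3 to W, up 2 to N, left 1 to M, down 1 to Q, left 1 to P — 18 moves in all.
Check: all 19 open cells covered.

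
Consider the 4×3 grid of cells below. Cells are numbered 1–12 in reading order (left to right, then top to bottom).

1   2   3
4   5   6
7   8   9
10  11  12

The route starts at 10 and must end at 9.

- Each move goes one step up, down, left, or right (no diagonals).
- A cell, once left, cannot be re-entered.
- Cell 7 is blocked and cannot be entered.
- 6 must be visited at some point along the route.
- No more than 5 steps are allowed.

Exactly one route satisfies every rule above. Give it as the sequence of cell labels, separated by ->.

The 5-move cap with required stops at 6 leaves no slack for detours.
Route from 10: right to 11, 2× up (reaching 5), right to 6, down to 9 — 5 moves in all.
Check: all required cells visited; 5 ≤ 5 moves.

10 -> 11 -> 8 -> 5 -> 6 -> 9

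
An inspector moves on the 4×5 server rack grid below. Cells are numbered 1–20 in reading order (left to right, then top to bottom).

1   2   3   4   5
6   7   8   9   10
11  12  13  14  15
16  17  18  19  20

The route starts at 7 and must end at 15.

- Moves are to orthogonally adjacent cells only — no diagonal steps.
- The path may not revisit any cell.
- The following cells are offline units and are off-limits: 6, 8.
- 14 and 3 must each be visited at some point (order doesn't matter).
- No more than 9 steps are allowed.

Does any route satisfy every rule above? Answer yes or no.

One route that works: 7 → 2 → 3 → 4 → 9 → 14 → 15.

yes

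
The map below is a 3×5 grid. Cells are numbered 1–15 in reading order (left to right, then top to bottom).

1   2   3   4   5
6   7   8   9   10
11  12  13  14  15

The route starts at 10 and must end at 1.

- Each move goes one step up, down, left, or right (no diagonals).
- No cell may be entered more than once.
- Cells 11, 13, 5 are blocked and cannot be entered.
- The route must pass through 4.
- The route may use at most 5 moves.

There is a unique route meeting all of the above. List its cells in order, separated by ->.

The 5-move cap with required stops at 4 leaves no slack for detours.
Route from 10: left to 9, up to 4, 3× left (reaching 1) — 5 moves in all.
Check: all required cells visited; 5 ≤ 5 moves.

10 -> 9 -> 4 -> 3 -> 2 -> 1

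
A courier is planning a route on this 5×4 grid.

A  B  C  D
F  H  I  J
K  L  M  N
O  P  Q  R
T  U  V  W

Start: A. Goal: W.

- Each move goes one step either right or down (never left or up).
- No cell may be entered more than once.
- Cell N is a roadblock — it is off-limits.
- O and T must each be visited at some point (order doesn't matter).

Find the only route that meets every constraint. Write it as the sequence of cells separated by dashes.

A - F - K - O - T - U - V - W

Moves only go right or down, so the column and row indices never decrease.
Route from A: down 4 to T, right 3 to W — 7 moves in all.
Check: all required cells visited.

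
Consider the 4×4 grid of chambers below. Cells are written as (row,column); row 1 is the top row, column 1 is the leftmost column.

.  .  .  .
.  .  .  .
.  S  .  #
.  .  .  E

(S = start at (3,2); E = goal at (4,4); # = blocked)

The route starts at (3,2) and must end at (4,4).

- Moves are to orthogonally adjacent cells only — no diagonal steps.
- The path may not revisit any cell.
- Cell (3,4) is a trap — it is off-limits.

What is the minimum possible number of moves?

3

The Manhattan distance from (3,2) to (4,4) is |3−4| + |2−4| = 3, so at least 3 moves are needed.
A route of 3 moves achieves this: (3,2) → (4,2) → (4,3) → (4,4).
Since 3 matches the lower bound, it is optimal.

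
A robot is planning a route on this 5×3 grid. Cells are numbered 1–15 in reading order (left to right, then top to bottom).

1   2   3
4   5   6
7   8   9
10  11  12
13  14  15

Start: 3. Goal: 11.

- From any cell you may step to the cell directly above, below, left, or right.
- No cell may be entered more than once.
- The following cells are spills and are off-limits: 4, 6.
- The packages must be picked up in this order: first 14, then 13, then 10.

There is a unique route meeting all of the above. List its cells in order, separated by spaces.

The waypoints must appear in the order 14, 13, 10, with no cell reused.
Route from 3: left to 2, 2× down (reaching 8), right to 9, 2× down (reaching 15), 2× left (reaching 13), up to 10, right to 11 — 10 moves in all.
Check: order respected (14 at step 7, 13 at step 8, 10 at step 9).

3 2 5 8 9 12 15 14 13 10 11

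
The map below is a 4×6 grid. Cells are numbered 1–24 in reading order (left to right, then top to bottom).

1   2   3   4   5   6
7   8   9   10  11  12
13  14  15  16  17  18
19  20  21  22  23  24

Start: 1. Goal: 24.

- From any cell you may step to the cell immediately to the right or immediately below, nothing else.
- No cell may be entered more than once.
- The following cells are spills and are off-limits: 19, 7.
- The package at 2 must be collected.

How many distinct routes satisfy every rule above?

35

A right/down-only route from 1 to 24 makes exactly 3 down-moves and 5 right-moves in some order.
With no other constraints that would be C(8,3) = 56 routes.
Split at 2 and multiply the segment counts (each segment already excludes blocked cells): 1→2: 1; 2→24: 35; product = 35.
That gives 35 routes.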